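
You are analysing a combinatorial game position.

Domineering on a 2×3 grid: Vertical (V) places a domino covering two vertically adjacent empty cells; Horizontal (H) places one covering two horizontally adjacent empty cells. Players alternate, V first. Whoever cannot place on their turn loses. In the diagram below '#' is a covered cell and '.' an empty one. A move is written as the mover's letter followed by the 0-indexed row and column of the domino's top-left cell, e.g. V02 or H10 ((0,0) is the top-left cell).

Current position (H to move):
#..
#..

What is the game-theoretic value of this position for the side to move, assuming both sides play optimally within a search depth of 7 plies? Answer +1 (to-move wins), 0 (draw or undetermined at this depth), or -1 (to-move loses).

value(#../#.., H) = +1

ply 1, H at #../#.. | H01=+1→###/#..*; H11=+1→#../###
ply 2: ###/#.. is terminal -1 (V); from #../#.. depth 7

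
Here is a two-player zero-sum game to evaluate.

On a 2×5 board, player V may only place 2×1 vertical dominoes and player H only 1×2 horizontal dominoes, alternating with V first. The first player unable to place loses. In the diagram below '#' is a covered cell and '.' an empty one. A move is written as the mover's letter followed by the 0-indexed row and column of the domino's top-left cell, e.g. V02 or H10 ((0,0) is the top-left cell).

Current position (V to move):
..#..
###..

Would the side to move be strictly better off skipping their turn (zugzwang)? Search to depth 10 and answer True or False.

zugzwang(..#../###.., V) = False

p1 V@[..#../###..]: V03[..##./####.]+1* V04[..#.#/###.#]+1
p2 H@[..##./####.]: H00[####./####.]-1*
p3 V@[####./####.]: V04[#####/#####]+1*
p4 H@[#####/#####] terminal -1; root [..#../###..] d10
suppose V passes — search the same position with H to move:
pass> p1 H@[..#../###..]: H00[###../###..]-1 H03[..###/###..]+1* H13[..#../#####]+1
pass> p2 V@[..###/###..] terminal -1; root [..#../###..] d10
for V: play +1, pass -1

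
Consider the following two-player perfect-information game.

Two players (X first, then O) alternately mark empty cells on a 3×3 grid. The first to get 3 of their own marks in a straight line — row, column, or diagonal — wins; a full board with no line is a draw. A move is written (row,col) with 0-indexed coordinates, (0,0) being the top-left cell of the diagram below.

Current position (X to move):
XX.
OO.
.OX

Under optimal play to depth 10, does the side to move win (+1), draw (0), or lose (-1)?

[XX./OO./.OX] X move#1: (0,2):+1/XXX/OO./.OX*, (1,2):+0/XX./OOX/.OX, (2,0):-1/XX./OO./XOX
[XXX/OO./.OX] end (terminal -1, O#2); searched XX./OO./.OX to 10

value(XX./OO./.OX, X) = +1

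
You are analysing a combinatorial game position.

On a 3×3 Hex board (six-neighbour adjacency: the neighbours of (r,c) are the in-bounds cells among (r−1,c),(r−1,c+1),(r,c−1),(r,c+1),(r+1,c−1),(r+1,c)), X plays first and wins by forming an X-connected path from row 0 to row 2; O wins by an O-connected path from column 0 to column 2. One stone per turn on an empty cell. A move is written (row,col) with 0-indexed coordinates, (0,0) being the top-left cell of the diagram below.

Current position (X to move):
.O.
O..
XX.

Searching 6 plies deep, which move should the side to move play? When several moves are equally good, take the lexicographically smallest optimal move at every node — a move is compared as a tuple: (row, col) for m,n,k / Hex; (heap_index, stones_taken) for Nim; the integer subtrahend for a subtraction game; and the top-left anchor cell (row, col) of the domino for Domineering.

[.O./O../XX.] X move#1: (0,0):-1/XO./O../XX., (0,2):+1/.OX/O../XX.*, (1,1):-1/.O./OX./XX., (1,2):-1/.O./O.X/XX., (2,2):-1/.O./O../XXX
[.OX/O../XX.] O move#2: (0,0):-1/OOX/O../XX.*, (1,1):-1/.OX/OO./XX., (1,2):-1/.OX/O.O/XX., (2,2):-1/.OX/O../XXO
[OOX/O../XX.] X move#3: (1,1):+1/OOX/OX./XX.*, (1,2):+1/OOX/O.X/XX., (2,2):+1/OOX/O../XXX
[OOX/OX./XX.] end (terminal -1, O#4); searched .O./O../XX. to 6

X's best at [.O./O../XX.]: (0,2)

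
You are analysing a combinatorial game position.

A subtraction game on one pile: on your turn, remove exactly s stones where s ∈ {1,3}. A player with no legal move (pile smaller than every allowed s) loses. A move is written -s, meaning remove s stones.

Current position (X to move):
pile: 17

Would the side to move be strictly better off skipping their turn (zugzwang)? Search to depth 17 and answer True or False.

p1 X@[17]: -1[16]+1* -3[14]+1
p2 O@[16]: -1[15]-1* -3[13]-1
p3 X@[15]: -1[14]+1* -3[12]+1
p4 O@[14]: -1[13]-1* -3[11]-1
p5 X@[13]: -1[12]+1* -3[10]+1
p6 O@[12]: -1[11]-1* -3[9]-1
p7 X@[11]: -1[10]+1* -3[8]+1
p8 O@[10]: -1[9]-1* -3[7]-1
p9 X@[9]: -1[8]+1* -3[6]+1
p10 O@[8]: -1[7]-1* -3[5]-1
p11 X@[7]: -1[6]+1* -3[4]+1
p12 O@[6]: -1[5]-1* -3[3]-1
p13 X@[5]: -1[4]+1* -3[2]+1
p14 O@[4]: -1[3]-1* -3[1]-1
p15 X@[3]: -1[2]+1* -3[0]+1
p16 O@[2]: -1[1]-1*
p17 X@[1]: -1[0]+1*
p18 O@[0] terminal -1; root [17] d17
suppose X passes — search the same position with O to move:
pass> p1 O@[17]: -1[16]+1* -3[14]+1
pass> p2 X@[16]: -1[15]-1* -3[13]-1
pass> p3 O@[15]: -1[14]+1* -3[12]+1
pass> p4 X@[14]: -1[13]-1* -3[11]-1
pass> p5 O@[13]: -1[12]+1* -3[10]+1
pass> p6 X@[12]: -1[11]-1* -3[9]-1
pass> p7 O@[11]: -1[10]+1* -3[8]+1
pass> p8 X@[10]: -1[9]-1* -3[7]-1
pass> p9 O@[9]: -1[8]+1* -3[6]+1
pass> p10 X@[8]: -1[7]-1* -3[5]-1
pass> p11 O@[7]: -1[6]+1* -3[4]+1
pass> p12 X@[6]: -1[5]-1* -3[3]-1
pass> p13 O@[5]: -1[4]+1* -3[2]+1
pass> p14 X@[4]: -1[3]-1* -3[1]-1
pass> p15 O@[3]: -1[2]+1* -3[0]+1
pass> p16 X@[2]: -1[1]-1*
pass> p17 O@[1]: -1[0]+1*
pass> p18 X@[0] terminal -1; root [17] d17
for X: play +1, pass -1

zugzwang(17, X) = False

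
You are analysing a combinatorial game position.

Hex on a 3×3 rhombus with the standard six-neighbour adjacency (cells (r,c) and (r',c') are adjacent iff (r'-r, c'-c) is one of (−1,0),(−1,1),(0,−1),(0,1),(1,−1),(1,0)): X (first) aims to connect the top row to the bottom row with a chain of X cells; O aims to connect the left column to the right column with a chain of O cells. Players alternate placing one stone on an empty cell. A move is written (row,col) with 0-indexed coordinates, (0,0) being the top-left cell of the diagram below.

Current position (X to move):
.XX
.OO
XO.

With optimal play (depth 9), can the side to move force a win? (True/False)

[.XX/.OO/XO.] X move#1: (0,0):-1/XXX/.OO/XO., (1,0):+1/.XX/XOO/XO.*, (2,2):-1/.XX/.OO/XOX
[.XX/XOO/XO.] end (terminal -1, O#2); searched .XX/.OO/XO. to 9

X winning at [.XX/.OO/XO.]: True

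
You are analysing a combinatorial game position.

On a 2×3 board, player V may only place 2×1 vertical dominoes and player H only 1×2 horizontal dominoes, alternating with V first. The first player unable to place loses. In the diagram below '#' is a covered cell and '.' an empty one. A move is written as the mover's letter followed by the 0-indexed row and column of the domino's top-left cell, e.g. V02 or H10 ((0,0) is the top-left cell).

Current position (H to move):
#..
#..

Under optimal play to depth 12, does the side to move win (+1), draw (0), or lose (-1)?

ply 1, H at #../#.. | H01=+1→###/#..*; H11=+1→#../###
ply 2: ###/#.. is terminal -1 (V); from #../#.. depth 12

value(#../#.., H) = +1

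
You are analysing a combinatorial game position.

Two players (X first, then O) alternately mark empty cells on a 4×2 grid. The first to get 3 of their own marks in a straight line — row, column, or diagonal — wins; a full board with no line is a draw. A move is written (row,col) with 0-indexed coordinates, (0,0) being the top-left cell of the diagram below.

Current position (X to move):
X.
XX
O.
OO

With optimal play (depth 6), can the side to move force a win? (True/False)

p1 X@[X./XX/O./OO]: (0,1)[XX/XX/O./OO]+0* (2,1)[X./XX/OX/OO]+0
p2 O@[XX/XX/O./OO]: (2,1)[XX/XX/OO/OO]+0*
p3 X@[XX/XX/OO/OO] terminal +0; root [X./XX/O./OO] d6

X winning at [X./XX/O./OO]: False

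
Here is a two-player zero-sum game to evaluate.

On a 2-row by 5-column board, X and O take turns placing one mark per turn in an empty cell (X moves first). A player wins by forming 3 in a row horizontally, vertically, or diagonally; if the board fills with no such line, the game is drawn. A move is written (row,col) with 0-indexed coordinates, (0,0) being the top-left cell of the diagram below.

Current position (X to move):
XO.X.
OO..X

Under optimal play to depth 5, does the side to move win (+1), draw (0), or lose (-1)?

[XO.X./OO..X] X move#1: (0,2):-1/XOXX./OO..X, (0,4):-1/XO.XX/OO..X, (1,2):+0/XO.X./OOX.X*, (1,3):-1/XO.X./OO.XX
[XO.X./OOX.X] O move#2: (0,2):-1/XOOX./OOX.X, (0,4):-1/XO.XO/OOX.X, (1,3):+0/XO.X./OOXOX*
[XO.X./OOXOX] X move#3: (0,2):+0/XOXX./OOXOX*, (0,4):+0/XO.XX/OOXOX
[XOXX./OOXOX] O move#4: (0,4):+0/XOXXO/OOXOX*
[XOXXO/OOXOX] end (terminal +0, X#5); searched XO.X./OO..X to 5

value(XO.X./OO..X, X) = 0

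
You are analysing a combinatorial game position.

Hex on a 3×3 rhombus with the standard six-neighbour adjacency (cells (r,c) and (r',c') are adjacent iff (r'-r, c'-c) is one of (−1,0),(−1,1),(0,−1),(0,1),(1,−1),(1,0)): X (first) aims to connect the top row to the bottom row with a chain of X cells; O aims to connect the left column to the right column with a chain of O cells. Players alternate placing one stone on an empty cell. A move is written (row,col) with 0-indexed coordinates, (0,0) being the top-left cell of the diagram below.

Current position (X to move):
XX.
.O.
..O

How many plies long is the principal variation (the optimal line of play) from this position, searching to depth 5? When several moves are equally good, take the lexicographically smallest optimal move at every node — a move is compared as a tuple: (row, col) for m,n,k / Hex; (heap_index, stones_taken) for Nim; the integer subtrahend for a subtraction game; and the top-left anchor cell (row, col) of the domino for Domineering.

p1 X@[XX./.O./..O]: (0,2)[XXX/.O./..O]-1* (1,0)[XX./XO./..O]-1 (1,2)[XX./.OX/..O]-1 (2,0)[XX./.O./X.O]-1 (2,1)[XX./.O./.XO]-1
p2 O@[XXX/.O./..O]: (1,0)[XXX/OO./..O]+1* (1,2)[XXX/.OO/..O]+1 (2,0)[XXX/.O./O.O]+1 (2,1)[XXX/.O./.OO]+1
p3 X@[XXX/OO./..O]: (1,2)[XXX/OOX/..O]-1* (2,0)[XXX/OO./X.O]-1 (2,1)[XXX/OO./.XO]-1
p4 O@[XXX/OOX/..O]: (2,0)[XXX/OOX/O.O]-1 (2,1)[XXX/OOX/.OO]+1*
p5 X@[XXX/OOX/.OO] terminal -1; root [XX./.O./..O] d5

PV length from [XX./.O./..O]: 4 plies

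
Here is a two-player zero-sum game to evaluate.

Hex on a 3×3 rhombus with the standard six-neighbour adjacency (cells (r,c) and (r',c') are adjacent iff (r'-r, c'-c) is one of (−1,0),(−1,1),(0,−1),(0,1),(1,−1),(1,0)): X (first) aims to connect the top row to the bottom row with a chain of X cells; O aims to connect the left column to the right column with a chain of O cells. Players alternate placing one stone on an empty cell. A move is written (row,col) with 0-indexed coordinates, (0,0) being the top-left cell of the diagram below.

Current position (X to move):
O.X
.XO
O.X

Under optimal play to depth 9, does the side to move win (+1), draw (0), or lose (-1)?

value(O.X/.XO/O.X, X) = +1

[O.X/.XO/O.X] X move#1: (0,1):-1/OXX/.XO/O.X, (1,0):-1/O.X/XXO/O.X, (2,1):+1/O.X/.XO/OXX*
[O.X/.XO/OXX] end (terminal -1, O#2); searched O.X/.XO/O.X to 9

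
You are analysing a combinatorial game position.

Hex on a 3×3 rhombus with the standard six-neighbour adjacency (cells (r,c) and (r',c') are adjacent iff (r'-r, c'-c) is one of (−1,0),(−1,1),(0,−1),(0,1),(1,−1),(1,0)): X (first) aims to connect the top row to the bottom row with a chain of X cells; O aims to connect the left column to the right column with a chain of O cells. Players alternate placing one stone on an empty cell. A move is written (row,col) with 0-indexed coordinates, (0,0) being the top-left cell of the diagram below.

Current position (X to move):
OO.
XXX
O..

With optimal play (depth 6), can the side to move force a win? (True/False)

X winning at [OO./XXX/O..]: True

ply 1, X at OO./XXX/O.. | (0,2)=+1→OOX/XXX/O..*; (2,1)=-1→OO./XXX/OX.; (2,2)=-1→OO./XXX/O.X
ply 2, O at OOX/XXX/O.. | (2,1)=-1→OOX/XXX/OO.*; (2,2)=-1→OOX/XXX/O.O
ply 3, X at OOX/XXX/OO. | (2,2)=+1→OOX/XXX/OOX*
ply 4: OOX/XXX/OOX is terminal -1 (O); from OO./XXX/O.. depth 6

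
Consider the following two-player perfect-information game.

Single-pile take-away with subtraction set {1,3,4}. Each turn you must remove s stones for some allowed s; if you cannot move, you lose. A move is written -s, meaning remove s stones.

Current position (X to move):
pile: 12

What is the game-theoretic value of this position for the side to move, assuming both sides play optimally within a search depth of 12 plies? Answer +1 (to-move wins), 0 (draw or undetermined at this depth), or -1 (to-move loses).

[12] X move#1: -1:-1/11, -3:+1/9*, -4:-1/8
[9] O move#2: -1:-1/8*, -3:-1/6, -4:-1/5
[8] X move#3: -1:+1/7*, -3:-1/5, -4:-1/4
[7] O move#4: -1:-1/6*, -3:-1/4, -4:-1/3
[6] X move#5: -1:-1/5, -3:-1/3, -4:+1/2*
[2] O move#6: -1:-1/1*
[1] X move#7: -1:+1/0*
[0] end (terminal -1, O#8); searched 12 to 12

value(12, X) = +1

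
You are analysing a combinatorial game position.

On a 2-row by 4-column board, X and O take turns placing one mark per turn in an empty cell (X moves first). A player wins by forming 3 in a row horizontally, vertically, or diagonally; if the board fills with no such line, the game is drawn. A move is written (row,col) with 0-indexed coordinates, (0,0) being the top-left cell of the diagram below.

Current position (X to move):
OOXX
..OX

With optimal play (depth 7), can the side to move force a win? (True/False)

X winning at [OOXX/..OX]: False

p1 X@[OOXX/..OX]: (1,0)[OOXX/X.OX]+0* (1,1)[OOXX/.XOX]+0
p2 O@[OOXX/X.OX]: (1,1)[OOXX/XOOX]+0*
p3 X@[OOXX/XOOX] terminal +0; root [OOXX/..OX] d7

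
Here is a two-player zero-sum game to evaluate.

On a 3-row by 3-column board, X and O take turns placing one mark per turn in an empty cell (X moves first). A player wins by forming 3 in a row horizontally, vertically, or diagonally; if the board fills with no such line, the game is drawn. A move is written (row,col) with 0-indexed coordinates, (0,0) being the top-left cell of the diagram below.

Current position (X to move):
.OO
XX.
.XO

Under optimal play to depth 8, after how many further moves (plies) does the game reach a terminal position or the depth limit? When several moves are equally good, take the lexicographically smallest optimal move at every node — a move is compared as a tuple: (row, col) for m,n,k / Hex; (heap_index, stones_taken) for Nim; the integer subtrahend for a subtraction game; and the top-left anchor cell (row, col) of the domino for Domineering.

PV length from [.OO/XX./.XO]: 1 ply

ply 1, X at .OO/XX./.XO | (0,0)=-1→XOO/XX./.XO; (1,2)=+1→.OO/XXX/.XO*; (2,0)=-1→.OO/XX./XXO
ply 2: .OO/XXX/.XO is terminal -1 (O); from .OO/XX./.XO depth 8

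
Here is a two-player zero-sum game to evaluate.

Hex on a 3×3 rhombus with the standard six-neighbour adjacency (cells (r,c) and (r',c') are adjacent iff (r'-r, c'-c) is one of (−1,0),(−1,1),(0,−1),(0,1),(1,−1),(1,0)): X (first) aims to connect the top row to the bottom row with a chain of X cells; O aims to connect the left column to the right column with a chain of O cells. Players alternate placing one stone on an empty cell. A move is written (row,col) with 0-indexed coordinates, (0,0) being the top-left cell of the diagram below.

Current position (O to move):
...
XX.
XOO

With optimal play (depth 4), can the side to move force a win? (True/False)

O winning at [.../XX./XOO]: False

p1 O@[.../XX./XOO]: (0,0)[O../XX./XOO]-1* (0,1)[.O./XX./XOO]-1 (0,2)[..O/XX./XOO]-1 (1,2)[.../XXO/XOO]-1
p2 X@[O../XX./XOO]: (0,1)[OX./XX./XOO]+1* (0,2)[O.X/XX./XOO]+1 (1,2)[O../XXX/XOO]+1
p3 O@[OX./XX./XOO] terminal -1; root [.../XX./XOO] d4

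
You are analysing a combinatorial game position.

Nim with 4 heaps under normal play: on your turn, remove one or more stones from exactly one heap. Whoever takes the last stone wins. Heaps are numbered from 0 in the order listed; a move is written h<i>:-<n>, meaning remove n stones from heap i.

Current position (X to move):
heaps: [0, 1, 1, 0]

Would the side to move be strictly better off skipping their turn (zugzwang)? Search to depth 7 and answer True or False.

[(0,1,1,0)] X move#1: h1:-1:-1/(0,0,1,0)*, h2:-1:-1/(0,1,0,0)
[(0,0,1,0)] O move#2: h2:-1:+1/(0,0,0,0)*
[(0,0,0,0)] end (terminal -1, X#3); searched (0,1,1,0) to 7
if X skipped the turn, O would face:
~ [(0,1,1,0)] O move#1: h1:-1:-1/(0,0,1,0)*, h2:-1:-1/(0,1,0,0)
~ [(0,0,1,0)] X move#2: h2:-1:+1/(0,0,0,0)*
~ [(0,0,0,0)] end (terminal -1, O#3); searched (0,1,1,0) to 7
compare (X): move=-1 vs pass=+1

zugzwang((0,1,1,0), X) = True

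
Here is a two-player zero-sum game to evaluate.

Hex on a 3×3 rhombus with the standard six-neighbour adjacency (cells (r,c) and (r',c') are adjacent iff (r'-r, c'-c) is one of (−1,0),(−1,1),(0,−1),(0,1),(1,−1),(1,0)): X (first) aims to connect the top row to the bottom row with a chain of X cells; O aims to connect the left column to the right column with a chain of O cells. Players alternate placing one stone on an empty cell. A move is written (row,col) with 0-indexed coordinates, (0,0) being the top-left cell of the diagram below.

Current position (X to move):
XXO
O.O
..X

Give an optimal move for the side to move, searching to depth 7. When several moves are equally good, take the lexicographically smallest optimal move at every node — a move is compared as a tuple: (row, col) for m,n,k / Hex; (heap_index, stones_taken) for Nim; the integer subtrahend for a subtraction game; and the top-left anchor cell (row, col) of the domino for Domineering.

X's best at [XXO/O.O/..X]: (1,1)

[XXO/O.O/..X] X move#1: (1,1):+1/XXO/OXO/..X*, (2,0):-1/XXO/O.O/X.X, (2,1):-1/XXO/O.O/.XX
[XXO/OXO/..X] O move#2: (2,0):-1/XXO/OXO/O.X*, (2,1):-1/XXO/OXO/.OX
[XXO/OXO/O.X] X move#3: (2,1):+1/XXO/OXO/OXX*
[XXO/OXO/OXX] end (terminal -1, O#4); searched XXO/O.O/..X to 7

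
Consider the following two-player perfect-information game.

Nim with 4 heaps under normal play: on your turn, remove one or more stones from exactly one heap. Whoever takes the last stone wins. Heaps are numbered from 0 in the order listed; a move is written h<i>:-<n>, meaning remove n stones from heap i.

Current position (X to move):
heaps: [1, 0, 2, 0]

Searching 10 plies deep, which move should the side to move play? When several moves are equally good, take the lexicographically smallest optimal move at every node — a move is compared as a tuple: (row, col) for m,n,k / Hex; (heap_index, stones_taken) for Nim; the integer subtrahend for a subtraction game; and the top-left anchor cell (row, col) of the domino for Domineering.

[(1,0,2,0)] X move#1: h0:-1:-1/(0,0,2,0), h2:-1:+1/(1,0,1,0)*, h2:-2:-1/(1,0,0,0)
[(1,0,1,0)] O move#2: h0:-1:-1/(0,0,1,0)*, h2:-1:-1/(1,0,0,0)
[(0,0,1,0)] X move#3: h2:-1:+1/(0,0,0,0)*
[(0,0,0,0)] end (terminal -1, O#4); searched (1,0,2,0) to 10

X's best at [(1,0,2,0)]: h2:-1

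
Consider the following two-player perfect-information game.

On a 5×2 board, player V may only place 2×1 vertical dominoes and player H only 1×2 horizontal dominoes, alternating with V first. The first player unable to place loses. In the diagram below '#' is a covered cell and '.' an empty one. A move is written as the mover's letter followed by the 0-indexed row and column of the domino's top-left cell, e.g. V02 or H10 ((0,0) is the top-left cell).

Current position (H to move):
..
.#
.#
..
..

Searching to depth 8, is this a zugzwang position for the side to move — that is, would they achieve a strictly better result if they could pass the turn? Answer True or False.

zugzwang(../.#/.#/../.., H) = False

ply 1, H at ../.#/.#/../.. | H00=-1→##/.#/.#/../..; H30=+1→../.#/.#/##/..*; H40=+1→../.#/.#/../##
ply 2, V at ../.#/.#/##/.. | V00=-1→#./##/.#/##/..*; V10=-1→../##/##/##/..
ply 3, H at #./##/.#/##/.. | H40=+1→#./##/.#/##/##*
ply 4: #./##/.#/##/## is terminal -1 (V); from ../.#/.#/../.. depth 8
pass branch (V moves first from the same position):
  | ply 1, V at ../.#/.#/../.. | V00=-1→#./##/.#/../..; V10=-1→../##/##/../..; V20=+1→../.#/##/#./..*; V30=+1→../.#/.#/#./#.; V31=+1→../.#/.#/.#/.#
  | ply 2, H at ../.#/##/#./.. | H00=-1→##/.#/##/#./..*; H40=-1→../.#/##/#./##
  | ply 3, V at ##/.#/##/#./.. | V31=+1→##/.#/##/##/.#*
  | ply 4: ##/.#/##/##/.# is terminal -1 (H); from ../.#/.#/../.. depth 8
H moving scores +1; H passing scores -1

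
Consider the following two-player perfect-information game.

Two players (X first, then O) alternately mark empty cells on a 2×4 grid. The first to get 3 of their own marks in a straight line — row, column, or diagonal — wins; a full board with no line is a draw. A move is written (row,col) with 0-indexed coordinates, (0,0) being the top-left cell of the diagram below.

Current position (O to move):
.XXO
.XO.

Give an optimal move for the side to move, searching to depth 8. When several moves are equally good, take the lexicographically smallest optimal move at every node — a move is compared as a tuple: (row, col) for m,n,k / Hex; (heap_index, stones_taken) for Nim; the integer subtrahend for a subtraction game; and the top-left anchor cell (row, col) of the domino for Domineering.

p1 O@[.XXO/.XO.]: (0,0)[OXXO/.XO.]+0* (1,0)[.XXO/OXO.]-1 (1,3)[.XXO/.XOO]-1
p2 X@[OXXO/.XO.]: (1,0)[OXXO/XXO.]+0* (1,3)[OXXO/.XOX]+0
p3 O@[OXXO/XXO.]: (1,3)[OXXO/XXOO]+0*
p4 X@[OXXO/XXOO] terminal +0; root [.XXO/.XO.] d8

O's best at [.XXO/.XO.]: (0,0)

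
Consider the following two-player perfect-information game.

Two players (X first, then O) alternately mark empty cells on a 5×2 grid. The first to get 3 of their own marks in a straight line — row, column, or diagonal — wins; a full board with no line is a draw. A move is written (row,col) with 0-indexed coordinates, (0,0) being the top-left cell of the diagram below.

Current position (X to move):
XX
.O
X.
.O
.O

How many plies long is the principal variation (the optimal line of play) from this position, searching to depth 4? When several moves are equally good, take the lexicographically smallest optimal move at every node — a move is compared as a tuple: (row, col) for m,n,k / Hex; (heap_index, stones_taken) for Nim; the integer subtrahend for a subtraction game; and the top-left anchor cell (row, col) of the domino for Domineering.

ply 1, X at XX/.O/X./.O/.O | (1,0)=+1→XX/XO/X./.O/.O*; (2,1)=+0→XX/.O/XX/.O/.O; (3,0)=-1→XX/.O/X./XO/.O; (4,0)=-1→XX/.O/X./.O/XO
ply 2: XX/XO/X./.O/.O is terminal -1 (O); from XX/.O/X./.O/.O depth 4

PV length from [XX/.O/X./.O/.O]: 1 ply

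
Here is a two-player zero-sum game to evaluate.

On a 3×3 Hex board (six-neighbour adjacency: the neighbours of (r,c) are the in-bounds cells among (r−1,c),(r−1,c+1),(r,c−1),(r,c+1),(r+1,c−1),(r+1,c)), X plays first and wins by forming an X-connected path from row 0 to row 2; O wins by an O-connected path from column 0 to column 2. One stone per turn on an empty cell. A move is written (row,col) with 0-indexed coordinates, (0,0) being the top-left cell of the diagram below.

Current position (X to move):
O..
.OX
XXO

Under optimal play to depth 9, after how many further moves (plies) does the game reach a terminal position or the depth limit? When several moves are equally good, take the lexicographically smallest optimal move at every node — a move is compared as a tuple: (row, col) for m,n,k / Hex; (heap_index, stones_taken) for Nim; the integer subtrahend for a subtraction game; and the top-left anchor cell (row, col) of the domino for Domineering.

ply 1, X at O../.OX/XXO | (0,1)=+1→OX./.OX/XXO*; (0,2)=+1→O.X/.OX/XXO; (1,0)=+1→O../XOX/XXO
ply 2, O at OX./.OX/XXO | (0,2)=-1→OXO/.OX/XXO*; (1,0)=-1→OX./OOX/XXO
ply 3, X at OXO/.OX/XXO | (1,0)=+1→OXO/XOX/XXO*
ply 4: OXO/XOX/XXO is terminal -1 (O); from O../.OX/XXO depth 9

PV length from [O../.OX/XXO]: 3 plies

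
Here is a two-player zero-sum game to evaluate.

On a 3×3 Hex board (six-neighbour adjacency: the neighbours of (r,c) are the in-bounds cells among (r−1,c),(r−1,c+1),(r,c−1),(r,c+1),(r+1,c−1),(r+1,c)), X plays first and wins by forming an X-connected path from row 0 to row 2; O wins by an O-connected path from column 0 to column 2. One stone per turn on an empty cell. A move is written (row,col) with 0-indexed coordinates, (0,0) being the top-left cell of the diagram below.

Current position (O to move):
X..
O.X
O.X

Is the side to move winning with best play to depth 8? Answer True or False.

O winning at [X../O.X/O.X]: True

[X../O.X/O.X] O move#1: (0,1):-1/XO./O.X/O.X, (0,2):+1/X.O/O.X/O.X*, (1,1):-1/X../OOX/O.X, (2,1):-1/X../O.X/OOX
[X.O/O.X/O.X] X move#2: (0,1):-1/XXO/O.X/O.X*, (1,1):-1/X.O/OXX/O.X, (2,1):-1/X.O/O.X/OXX
[XXO/O.X/O.X] O move#3: (1,1):+1/XXO/OOX/O.X*, (2,1):-1/XXO/O.X/OOX
[XXO/OOX/O.X] end (terminal -1, X#4); searched X../O.X/O.X to 8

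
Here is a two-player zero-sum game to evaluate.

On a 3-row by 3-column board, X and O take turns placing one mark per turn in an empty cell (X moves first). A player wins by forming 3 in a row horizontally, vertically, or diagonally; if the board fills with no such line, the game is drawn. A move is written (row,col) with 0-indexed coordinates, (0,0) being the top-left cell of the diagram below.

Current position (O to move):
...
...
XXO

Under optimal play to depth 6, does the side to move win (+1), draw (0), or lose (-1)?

value(.../.../XXO, O) = +1

p1 O@[.../.../XXO]: (0,0)[O../.../XXO]-1 (0,1)[.O./.../XXO]+0 (0,2)[..O/.../XXO]+1* (1,0)[.../O../XXO]-1 (1,1)[.../.O./XXO]+0 (1,2)[.../..O/XXO]+1
p2 X@[..O/.../XXO]: (0,0)[X.O/.../XXO]-1* (0,1)[.XO/.../XXO]-1 (1,0)[..O/X../XXO]-1 (1,1)[..O/.X./XXO]-1 (1,2)[..O/..X/XXO]-1
p3 O@[X.O/.../XXO]: (0,1)[XOO/.../XXO]-1 (1,0)[X.O/O../XXO]+0 (1,1)[X.O/.O./XXO]-1 (1,2)[X.O/..O/XXO]+1*
p4 X@[X.O/..O/XXO] terminal -1; root [.../.../XXO] d6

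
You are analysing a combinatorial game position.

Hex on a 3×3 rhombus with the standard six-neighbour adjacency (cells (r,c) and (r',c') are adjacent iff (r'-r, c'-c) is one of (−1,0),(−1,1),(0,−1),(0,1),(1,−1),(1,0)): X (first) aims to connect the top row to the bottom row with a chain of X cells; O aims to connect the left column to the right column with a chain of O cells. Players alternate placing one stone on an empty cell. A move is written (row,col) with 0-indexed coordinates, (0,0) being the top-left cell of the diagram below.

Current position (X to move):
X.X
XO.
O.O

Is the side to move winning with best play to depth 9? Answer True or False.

ply 1, X at X.X/XO./O.O | (0,1)=-1→XXX/XO./O.O*; (1,2)=-1→X.X/XOX/O.O; (2,1)=-1→X.X/XO./OXO
ply 2, O at XXX/XO./O.O | (1,2)=+1→XXX/XOO/O.O*; (2,1)=+1→XXX/XO./OOO
ply 3: XXX/XOO/O.O is terminal -1 (X); from X.X/XO./O.O depth 9

X winning at [X.X/XO./O.O]: False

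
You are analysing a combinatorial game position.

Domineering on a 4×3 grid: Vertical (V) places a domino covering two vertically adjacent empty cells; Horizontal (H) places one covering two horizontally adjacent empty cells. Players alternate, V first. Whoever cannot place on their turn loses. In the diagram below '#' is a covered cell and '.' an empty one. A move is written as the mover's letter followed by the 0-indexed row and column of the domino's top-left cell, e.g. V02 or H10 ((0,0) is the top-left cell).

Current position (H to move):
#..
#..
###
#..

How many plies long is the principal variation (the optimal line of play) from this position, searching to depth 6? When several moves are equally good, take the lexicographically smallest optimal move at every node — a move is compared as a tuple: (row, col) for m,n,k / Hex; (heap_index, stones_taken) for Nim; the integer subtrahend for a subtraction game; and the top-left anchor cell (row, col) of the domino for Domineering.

[#../#../###/#..] H move#1: H01:+1/###/#../###/#..*, H11:+1/#../###/###/#.., H31:-1/#../#../###/###
[###/#../###/#..] end (terminal -1, V#2); searched #../#../###/#.. to 6

PV length from [#../#../###/#..]: 1 ply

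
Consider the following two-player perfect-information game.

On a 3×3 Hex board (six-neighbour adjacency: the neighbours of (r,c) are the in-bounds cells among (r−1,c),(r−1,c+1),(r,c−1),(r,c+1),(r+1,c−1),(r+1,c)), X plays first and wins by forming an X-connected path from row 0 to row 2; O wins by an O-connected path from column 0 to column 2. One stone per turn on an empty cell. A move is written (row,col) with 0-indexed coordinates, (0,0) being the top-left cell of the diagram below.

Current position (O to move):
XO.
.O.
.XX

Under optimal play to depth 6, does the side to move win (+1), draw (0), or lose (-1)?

value(XO./.O./.XX, O) = +1

[XO./.O./.XX] O move#1: (0,2):+1/XOO/.O./.XX*, (1,0):+1/XO./OO./.XX, (1,2):+1/XO./.OO/.XX, (2,0):+1/XO./.O./OXX
[XOO/.O./.XX] X move#2: (1,0):-1/XOO/XO./.XX*, (1,2):-1/XOO/.OX/.XX, (2,0):-1/XOO/.O./XXX
[XOO/XO./.XX] O move#3: (1,2):-1/XOO/XOO/.XX, (2,0):+1/XOO/XO./OXX*
[XOO/XO./OXX] end (terminal -1, X#4); searched XO./.O./.XX to 6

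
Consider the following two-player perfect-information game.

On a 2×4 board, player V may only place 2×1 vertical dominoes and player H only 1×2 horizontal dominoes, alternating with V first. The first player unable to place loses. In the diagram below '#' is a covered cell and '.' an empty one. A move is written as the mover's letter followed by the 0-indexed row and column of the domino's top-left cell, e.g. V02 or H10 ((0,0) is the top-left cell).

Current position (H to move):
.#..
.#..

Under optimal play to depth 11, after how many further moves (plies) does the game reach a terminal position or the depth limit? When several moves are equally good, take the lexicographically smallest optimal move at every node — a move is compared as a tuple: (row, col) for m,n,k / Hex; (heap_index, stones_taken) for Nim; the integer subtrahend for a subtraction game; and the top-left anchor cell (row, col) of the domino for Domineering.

[.#../.#..] H move#1: H02:+1/.###/.#..*, H12:+1/.#../.###
[.###/.#..] V move#2: V00:-1/####/##..*
[####/##..] H move#3: H12:+1/####/####*
[####/####] end (terminal -1, V#4); searched .#../.#.. to 11

PV length from [.#../.#..]: 3 plies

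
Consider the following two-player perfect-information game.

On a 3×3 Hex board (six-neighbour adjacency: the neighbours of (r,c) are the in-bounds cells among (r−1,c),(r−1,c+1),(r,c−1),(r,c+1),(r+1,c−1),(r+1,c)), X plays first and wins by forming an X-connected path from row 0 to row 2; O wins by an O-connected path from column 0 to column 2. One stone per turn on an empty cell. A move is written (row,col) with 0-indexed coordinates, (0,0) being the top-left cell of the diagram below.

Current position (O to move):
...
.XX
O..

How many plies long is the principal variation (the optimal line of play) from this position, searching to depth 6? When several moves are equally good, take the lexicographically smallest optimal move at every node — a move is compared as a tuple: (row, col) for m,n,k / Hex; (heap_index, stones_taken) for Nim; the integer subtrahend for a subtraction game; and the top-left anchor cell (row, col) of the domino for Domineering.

PV length from [.../.XX/O..]: 6 plies

ply 1, O at .../.XX/O.. | (0,0)=-1→O../.XX/O..*; (0,1)=-1→.O./.XX/O..; (0,2)=-1→..O/.XX/O..; (1,0)=-1→.../OXX/O..; (2,1)=-1→.../.XX/OO.; (2,2)=-1→.../.XX/O.O
ply 2, X at O../.XX/O.. | (0,1)=+1→OX./.XX/O..*; (0,2)=+1→O.X/.XX/O..; (1,0)=+1→O../XXX/O..; (2,1)=+1→O../.XX/OX.; (2,2)=+1→O../.XX/O.X
ply 3, O at OX./.XX/O.. | (0,2)=-1→OXO/.XX/O..*; (1,0)=-1→OX./OXX/O..; (2,1)=-1→OX./.XX/OO.; (2,2)=-1→OX./.XX/O.O
ply 4, X at OXO/.XX/O.. | (1,0)=+1→OXO/XXX/O..*; (2,1)=+1→OXO/.XX/OX.; (2,2)=+1→OXO/.XX/O.X
ply 5, O at OXO/XXX/O.. | (2,1)=-1→OXO/XXX/OO.*; (2,2)=-1→OXO/XXX/O.O
ply 6, X at OXO/XXX/OO. | (2,2)=+1→OXO/XXX/OOX*
ply 7: OXO/XXX/OOX is terminal -1 (O); from .../.XX/O.. depth 6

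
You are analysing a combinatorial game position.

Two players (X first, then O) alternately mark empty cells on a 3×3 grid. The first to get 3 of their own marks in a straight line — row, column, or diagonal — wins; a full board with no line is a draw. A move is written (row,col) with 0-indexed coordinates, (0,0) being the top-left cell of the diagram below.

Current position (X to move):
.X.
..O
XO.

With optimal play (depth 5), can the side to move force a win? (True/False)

X winning at [.X./..O/XO.]: True

ply 1, X at .X./..O/XO. | (0,0)=+1→XX./..O/XO.*; (0,2)=+1→.XX/..O/XO.; (1,0)=+0→.X./X.O/XO.; (1,1)=+0→.X./.XO/XO.; (2,2)=+0→.X./..O/XOX
ply 2, O at XX./..O/XO. | (0,2)=-1→XXO/..O/XO.*; (1,0)=-1→XX./O.O/XO.; (1,1)=-1→XX./.OO/XO.; (2,2)=-1→XX./..O/XOO
ply 3, X at XXO/..O/XO. | (1,0)=+1→XXO/X.O/XO.*; (1,1)=-1→XXO/.XO/XO.; (2,2)=+1→XXO/..O/XOX
ply 4: XXO/X.O/XO. is terminal -1 (O); from .X./..O/XO. depth 5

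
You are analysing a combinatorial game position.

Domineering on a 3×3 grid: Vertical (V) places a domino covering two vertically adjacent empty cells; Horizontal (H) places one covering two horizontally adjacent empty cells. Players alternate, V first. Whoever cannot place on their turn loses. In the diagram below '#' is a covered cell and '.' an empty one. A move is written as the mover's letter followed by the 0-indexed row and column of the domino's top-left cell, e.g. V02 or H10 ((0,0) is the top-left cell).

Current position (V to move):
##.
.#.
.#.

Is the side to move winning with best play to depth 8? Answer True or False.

V winning at [##./.#./.#.]: True

p1 V@[##./.#./.#.]: V02[###/.##/.#.]+1* V10[##./##./##.]+1 V12[##./.##/.##]+1
p2 H@[###/.##/.#.] terminal -1; root [##./.#./.#.] d8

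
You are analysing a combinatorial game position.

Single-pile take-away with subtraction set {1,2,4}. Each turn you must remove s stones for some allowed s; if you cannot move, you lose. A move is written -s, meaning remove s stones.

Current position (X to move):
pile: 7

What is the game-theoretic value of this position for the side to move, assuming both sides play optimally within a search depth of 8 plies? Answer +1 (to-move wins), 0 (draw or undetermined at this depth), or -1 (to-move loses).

value(7, X) = +1

p1 X@[7]: -1[6]+1* -2[5]-1 -4[3]+1
p2 O@[6]: -1[5]-1* -2[4]-1 -4[2]-1
p3 X@[5]: -1[4]-1 -2[3]+1* -4[1]-1
p4 O@[3]: -1[2]-1* -2[1]-1
p5 X@[2]: -1[1]-1 -2[0]+1*
p6 O@[0] terminal -1; root [7] d8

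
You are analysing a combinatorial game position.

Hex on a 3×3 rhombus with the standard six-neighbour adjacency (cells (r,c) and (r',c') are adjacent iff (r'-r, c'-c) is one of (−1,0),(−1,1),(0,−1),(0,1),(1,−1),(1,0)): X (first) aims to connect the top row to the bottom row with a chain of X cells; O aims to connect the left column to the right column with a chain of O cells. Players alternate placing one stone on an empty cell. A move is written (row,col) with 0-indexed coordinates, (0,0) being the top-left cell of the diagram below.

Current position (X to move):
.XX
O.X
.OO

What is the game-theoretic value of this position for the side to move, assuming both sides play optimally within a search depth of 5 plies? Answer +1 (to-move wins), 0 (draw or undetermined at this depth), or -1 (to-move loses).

p1 X@[.XX/O.X/.OO]: (0,0)[XXX/O.X/.OO]-1* (1,1)[.XX/OXX/.OO]-1 (2,0)[.XX/O.X/XOO]-1
p2 O@[XXX/O.X/.OO]: (1,1)[XXX/OOX/.OO]+1* (2,0)[XXX/O.X/OOO]+1
p3 X@[XXX/OOX/.OO] terminal -1; root [.XX/O.X/.OO] d5

value(.XX/O.X/.OO, X) = -1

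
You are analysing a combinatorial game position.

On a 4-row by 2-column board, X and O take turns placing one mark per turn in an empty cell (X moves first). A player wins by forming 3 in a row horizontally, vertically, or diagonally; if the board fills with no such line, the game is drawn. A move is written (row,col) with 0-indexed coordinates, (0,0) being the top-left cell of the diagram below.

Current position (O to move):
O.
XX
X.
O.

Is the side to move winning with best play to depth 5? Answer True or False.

O winning at [O./XX/X./O.]: False

ply 1, O at O./XX/X./O. | (0,1)=+0→OO/XX/X./O.*; (2,1)=+0→O./XX/XO/O.; (3,1)=+0→O./XX/X./OO
ply 2, X at OO/XX/X./O. | (2,1)=+0→OO/XX/XX/O.*; (3,1)=+0→OO/XX/X./OX
ply 3, O at OO/XX/XX/O. | (3,1)=+0→OO/XX/XX/OO*
ply 4: OO/XX/XX/OO is terminal +0 (X); from O./XX/X./O. depth 5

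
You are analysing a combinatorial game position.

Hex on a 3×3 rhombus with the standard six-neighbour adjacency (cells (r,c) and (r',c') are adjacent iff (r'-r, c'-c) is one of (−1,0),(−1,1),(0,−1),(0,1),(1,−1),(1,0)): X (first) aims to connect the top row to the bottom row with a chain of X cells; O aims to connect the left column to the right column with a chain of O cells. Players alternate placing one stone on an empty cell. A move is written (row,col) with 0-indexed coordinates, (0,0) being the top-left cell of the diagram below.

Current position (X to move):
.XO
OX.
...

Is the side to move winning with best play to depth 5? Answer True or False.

ply 1, X at .XO/OX./... | (0,0)=+1→XXO/OX./...*; (1,2)=+1→.XO/OXX/...; (2,0)=+1→.XO/OX./X..; (2,1)=+1→.XO/OX./.X.; (2,2)=+1→.XO/OX./..X
ply 2, O at XXO/OX./... | (1,2)=-1→XXO/OXO/...*; (2,0)=-1→XXO/OX./O..; (2,1)=-1→XXO/OX./.O.; (2,2)=-1→XXO/OX./..O
ply 3, X at XXO/OXO/... | (2,0)=+1→XXO/OXO/X..*; (2,1)=+1→XXO/OXO/.X.; (2,2)=+1→XXO/OXO/..X
ply 4: XXO/OXO/X.. is terminal -1 (O); from .XO/OX./... depth 5

X winning at [.XO/OX./...]: True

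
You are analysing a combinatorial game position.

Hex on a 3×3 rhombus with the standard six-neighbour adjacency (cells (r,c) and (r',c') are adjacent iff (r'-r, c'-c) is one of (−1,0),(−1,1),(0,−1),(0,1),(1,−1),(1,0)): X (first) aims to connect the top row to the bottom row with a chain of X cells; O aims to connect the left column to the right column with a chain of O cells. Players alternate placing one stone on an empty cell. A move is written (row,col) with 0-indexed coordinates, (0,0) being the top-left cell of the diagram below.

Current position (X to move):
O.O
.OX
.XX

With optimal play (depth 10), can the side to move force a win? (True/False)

p1 X@[O.O/.OX/.XX]: (0,1)[OXO/.OX/.XX]-1* (1,0)[O.O/XOX/.XX]-1 (2,0)[O.O/.OX/XXX]-1
p2 O@[OXO/.OX/.XX]: (1,0)[OXO/OOX/.XX]+1* (2,0)[OXO/.OX/OXX]+1
p3 X@[OXO/OOX/.XX] terminal -1; root [O.O/.OX/.XX] d10

X winning at [O.O/.OX/.XX]: False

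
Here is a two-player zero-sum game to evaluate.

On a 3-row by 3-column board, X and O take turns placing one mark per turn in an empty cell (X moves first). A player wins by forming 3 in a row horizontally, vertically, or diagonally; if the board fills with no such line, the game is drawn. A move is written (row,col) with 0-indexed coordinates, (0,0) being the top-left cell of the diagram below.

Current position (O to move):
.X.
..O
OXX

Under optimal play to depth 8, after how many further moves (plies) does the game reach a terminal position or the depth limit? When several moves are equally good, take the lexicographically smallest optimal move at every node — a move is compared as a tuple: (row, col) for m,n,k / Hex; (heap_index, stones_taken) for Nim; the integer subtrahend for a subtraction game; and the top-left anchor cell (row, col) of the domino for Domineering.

PV length from [.X./..O/OXX]: 3 plies

p1 O@[.X./..O/OXX]: (0,0)[OX./..O/OXX]-1 (0,2)[.XO/..O/OXX]-1 (1,0)[.X./O.O/OXX]-1 (1,1)[.X./.OO/OXX]+1*
p2 X@[.X./.OO/OXX]: (0,0)[XX./.OO/OXX]-1* (0,2)[.XX/.OO/OXX]-1 (1,0)[.X./XOO/OXX]-1
p3 O@[XX./.OO/OXX]: (0,2)[XXO/.OO/OXX]+1* (1,0)[XX./OOO/OXX]+1
p4 X@[XXO/.OO/OXX] terminal -1; root [.X./..O/OXX] d8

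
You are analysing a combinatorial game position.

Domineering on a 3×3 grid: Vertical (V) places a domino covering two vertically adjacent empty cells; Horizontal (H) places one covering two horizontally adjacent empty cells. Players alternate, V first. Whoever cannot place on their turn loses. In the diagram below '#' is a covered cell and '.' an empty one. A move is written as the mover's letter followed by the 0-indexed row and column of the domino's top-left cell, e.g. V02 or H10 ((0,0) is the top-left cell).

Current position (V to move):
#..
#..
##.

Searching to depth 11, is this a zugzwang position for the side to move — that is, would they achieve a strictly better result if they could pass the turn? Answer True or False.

zugzwang(#../#../##., V) = False

[#../#../##.] V move#1: V01:+1/##./##./##.*, V02:+1/#.#/#.#/##., V12:-1/#../#.#/###
[##./##./##.] end (terminal -1, H#2); searched #../#../##. to 11
suppose V passes — search the same position with H to move:
pass> [#../#../##.] H move#1: H01:-1/###/#../##., H11:+1/#../###/##.*
pass> [#../###/##.] end (terminal -1, V#2); searched #../#../##. to 11
for V: play +1, pass -1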